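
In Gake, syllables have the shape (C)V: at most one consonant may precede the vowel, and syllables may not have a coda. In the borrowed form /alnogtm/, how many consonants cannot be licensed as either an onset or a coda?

4

Under (C)V, the unsyllabifiable consonants are /l/, /g/, /t/, /m/ (no codas are permitted; onsets are limited to one consonant).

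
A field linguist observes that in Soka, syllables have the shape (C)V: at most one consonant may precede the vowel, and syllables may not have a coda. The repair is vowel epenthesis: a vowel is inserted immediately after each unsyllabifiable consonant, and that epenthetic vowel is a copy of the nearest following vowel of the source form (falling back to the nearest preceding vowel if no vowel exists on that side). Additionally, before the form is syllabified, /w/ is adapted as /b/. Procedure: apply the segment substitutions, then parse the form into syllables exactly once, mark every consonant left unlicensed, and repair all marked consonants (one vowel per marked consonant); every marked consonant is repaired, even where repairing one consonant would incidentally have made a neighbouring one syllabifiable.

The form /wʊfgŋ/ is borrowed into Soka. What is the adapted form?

bʊfʊgʊŋʊ

Substitution: /w/ → /b/, giving /bʊfgŋ/.
Syllabifying with onset maximization leaves /f/, /g/, /ŋ/ stranded (no codas are permitted; onsets are limited to one consonant).
Each unlicensed consonant becomes the onset of a new syllable: /f/ → /fʊ/, /g/ → /gʊ/, /ŋ/ → /ŋʊ/.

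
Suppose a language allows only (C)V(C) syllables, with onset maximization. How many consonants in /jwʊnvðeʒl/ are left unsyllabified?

3

The consonants /j/, /v/, /l/ cannot be parsed into a legal (C)V(C) syllable (at most one coda consonant is licensed; onsets are limited to one consonant).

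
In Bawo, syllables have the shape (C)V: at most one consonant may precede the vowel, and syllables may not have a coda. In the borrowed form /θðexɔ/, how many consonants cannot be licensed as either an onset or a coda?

The consonants /θ/ cannot be parsed into a legal (C)V syllable (no codas are permitted; onsets are limited to one consonant).

1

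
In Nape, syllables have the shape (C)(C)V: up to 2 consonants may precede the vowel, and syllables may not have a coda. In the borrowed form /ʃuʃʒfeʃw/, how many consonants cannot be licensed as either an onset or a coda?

3

The consonants /ʃ/, /ʃ/, /w/ cannot be parsed into a legal (C)(C)V syllable (no codas are permitted; onsets may contain at most 2 consonants).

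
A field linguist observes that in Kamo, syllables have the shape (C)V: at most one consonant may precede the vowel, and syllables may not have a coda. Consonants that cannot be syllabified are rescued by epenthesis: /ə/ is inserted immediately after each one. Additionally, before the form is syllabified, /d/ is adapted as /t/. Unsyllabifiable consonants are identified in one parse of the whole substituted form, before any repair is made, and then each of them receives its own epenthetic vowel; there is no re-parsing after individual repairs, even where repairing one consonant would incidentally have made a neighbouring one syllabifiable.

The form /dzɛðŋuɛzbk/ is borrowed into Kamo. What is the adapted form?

Substitution: /d/ → /t/, giving /tzɛðŋuɛzbk/.
Under (C)V, the unsyllabifiable consonants are /t/, /ð/, /z/, /b/, /k/ (no codas are permitted; onsets are limited to one consonant).
Inserting the epenthetic vowel yields /t/ → /tə/, /ð/ → /ðə/, /z/ → /zə/, /b/ → /bə/, /k/ → /kə/.

təzɛðəŋuɛzəbəkə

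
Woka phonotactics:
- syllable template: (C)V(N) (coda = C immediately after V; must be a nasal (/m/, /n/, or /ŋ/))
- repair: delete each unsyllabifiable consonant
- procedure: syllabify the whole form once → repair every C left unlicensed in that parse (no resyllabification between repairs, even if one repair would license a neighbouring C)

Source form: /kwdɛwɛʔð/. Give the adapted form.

The consonants /k/, /w/, /ʔ/, /ð/ cannot be parsed into a legal (C)V(N) syllable (only a nasal (/m/, /n/, or /ŋ/) is licensed in coda position; onsets are limited to one consonant).
Deletion applies to /k/, /w/, /ʔ/, /ð/.

dɛwɛ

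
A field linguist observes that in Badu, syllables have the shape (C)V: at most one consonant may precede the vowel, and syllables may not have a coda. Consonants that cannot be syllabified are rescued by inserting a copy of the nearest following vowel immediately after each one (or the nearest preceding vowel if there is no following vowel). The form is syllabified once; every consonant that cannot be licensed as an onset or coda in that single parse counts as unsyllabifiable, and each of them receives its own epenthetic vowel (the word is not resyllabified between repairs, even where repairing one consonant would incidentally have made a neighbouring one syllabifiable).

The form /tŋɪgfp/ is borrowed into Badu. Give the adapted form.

Syllabifying with onset maximization leaves /t/, /g/, /f/, /p/ stranded (no codas are permitted; onsets are limited to one consonant).
Each unlicensed consonant becomes the onset of a new syllable: /t/ → /tɪ/, /g/ → /gɪ/, /f/ → /fɪ/, /p/ → /pɪ/.

tɪŋɪgɪfɪpɪ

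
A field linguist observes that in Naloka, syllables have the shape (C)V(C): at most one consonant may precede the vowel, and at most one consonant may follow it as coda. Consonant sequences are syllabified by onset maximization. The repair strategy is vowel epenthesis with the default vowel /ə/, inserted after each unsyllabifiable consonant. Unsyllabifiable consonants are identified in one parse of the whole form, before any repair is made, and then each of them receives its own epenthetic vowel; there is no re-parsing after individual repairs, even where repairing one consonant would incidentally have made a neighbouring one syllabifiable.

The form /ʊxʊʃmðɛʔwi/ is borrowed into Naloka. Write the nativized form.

Under (C)V(C), the unsyllabifiable consonants are /m/ (at most one coda consonant is licensed; onsets are limited to one consonant).
Inserting the epenthetic vowel yields /m/ → /mə/.

ʊxʊʃməðɛʔwi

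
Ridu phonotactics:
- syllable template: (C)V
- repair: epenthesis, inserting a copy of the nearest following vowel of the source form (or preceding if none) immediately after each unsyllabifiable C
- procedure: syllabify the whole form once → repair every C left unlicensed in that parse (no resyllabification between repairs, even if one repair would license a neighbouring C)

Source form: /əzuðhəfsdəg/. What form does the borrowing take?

əzuðəhəfəsədəgə

The consonants /ð/, /f/, /s/, /g/ cannot be parsed into a legal (C)V syllable (no codas are permitted; onsets are limited to one consonant).
Epenthesis after each stranded consonant: /ð/ → /ðə/, /f/ → /fə/, /s/ → /sə/, /g/ → /gə/.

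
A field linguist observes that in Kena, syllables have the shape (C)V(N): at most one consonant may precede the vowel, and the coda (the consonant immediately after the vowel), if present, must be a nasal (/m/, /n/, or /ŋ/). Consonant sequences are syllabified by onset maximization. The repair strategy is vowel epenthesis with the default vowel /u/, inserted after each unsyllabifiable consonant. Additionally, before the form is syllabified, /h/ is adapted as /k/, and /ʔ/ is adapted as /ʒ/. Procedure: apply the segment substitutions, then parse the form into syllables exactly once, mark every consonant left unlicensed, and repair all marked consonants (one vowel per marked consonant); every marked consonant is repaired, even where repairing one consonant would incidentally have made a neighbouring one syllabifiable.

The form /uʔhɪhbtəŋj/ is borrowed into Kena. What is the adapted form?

uʒukɪkubutəŋju

Substitution: /ʔ/ → /ʒ/, /h/ → /k/, giving /uʒkɪkbtəŋj/.
Syllabifying with onset maximization leaves /ʒ/, /k/, /b/, /j/ stranded (only a nasal (/m/, /n/, or /ŋ/) is licensed in coda position; onsets are limited to one consonant).
Inserting the epenthetic vowel yields /ʒ/ → /ʒu/, /k/ → /ku/, /b/ → /bu/, /j/ → /ju/.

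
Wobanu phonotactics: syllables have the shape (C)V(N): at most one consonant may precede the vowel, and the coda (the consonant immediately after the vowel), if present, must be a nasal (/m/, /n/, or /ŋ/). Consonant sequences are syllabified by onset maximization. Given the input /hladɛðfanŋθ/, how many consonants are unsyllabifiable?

Under (C)V(N), the unsyllabifiable consonants are /h/, /ð/, /ŋ/, /θ/ (only a nasal (/m/, /n/, or /ŋ/) is licensed in coda position; onsets are limited to one consonant).

4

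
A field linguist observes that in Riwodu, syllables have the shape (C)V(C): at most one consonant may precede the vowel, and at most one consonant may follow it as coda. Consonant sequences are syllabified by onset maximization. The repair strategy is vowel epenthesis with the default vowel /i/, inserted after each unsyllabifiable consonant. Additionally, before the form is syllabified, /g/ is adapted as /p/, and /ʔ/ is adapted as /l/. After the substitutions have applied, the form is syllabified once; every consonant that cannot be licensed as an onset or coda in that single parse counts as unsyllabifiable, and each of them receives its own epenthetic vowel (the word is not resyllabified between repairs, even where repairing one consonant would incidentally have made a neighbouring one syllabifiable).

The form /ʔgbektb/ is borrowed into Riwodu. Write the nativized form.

lipibektibi

Substitution: /ʔ/ → /l/, /g/ → /p/, giving /lpbektb/.
The consonants /l/, /p/, /t/, /b/ cannot be parsed into a legal (C)V(C) syllable (at most one coda consonant is licensed; onsets are limited to one consonant).
Inserting the epenthetic vowel yields /l/ → /li/, /p/ → /pi/, /t/ → /ti/, /b/ → /bi/.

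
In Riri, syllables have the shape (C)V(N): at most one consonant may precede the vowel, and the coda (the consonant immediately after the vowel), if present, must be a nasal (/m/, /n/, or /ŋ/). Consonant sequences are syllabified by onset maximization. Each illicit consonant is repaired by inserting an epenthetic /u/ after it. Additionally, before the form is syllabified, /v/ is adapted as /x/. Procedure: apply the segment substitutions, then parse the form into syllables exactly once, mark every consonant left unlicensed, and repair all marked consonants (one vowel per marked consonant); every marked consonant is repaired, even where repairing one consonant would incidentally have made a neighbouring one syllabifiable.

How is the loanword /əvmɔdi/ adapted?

Substitution: /v/ → /x/, giving /əxmɔdi/.
Under (C)V(N), the unsyllabifiable consonants are /x/ (only a nasal (/m/, /n/, or /ŋ/) is licensed in coda position; onsets are limited to one consonant).
Each unlicensed consonant becomes the onset of a new syllable: /x/ → /xu/.

əxumɔdi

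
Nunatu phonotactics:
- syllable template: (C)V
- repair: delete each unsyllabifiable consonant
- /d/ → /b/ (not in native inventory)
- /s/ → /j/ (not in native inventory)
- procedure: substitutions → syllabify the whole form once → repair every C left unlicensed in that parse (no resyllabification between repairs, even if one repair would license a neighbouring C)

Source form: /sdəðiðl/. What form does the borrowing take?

Substitution: /s/ → /j/, /d/ → /b/, giving /jbəðiðl/.
Under (C)V, the unsyllabifiable consonants are /j/, /ð/, /l/ (no codas are permitted; onsets are limited to one consonant).
Deleting the stranded consonants removes /j/, /ð/, /l/.

bəði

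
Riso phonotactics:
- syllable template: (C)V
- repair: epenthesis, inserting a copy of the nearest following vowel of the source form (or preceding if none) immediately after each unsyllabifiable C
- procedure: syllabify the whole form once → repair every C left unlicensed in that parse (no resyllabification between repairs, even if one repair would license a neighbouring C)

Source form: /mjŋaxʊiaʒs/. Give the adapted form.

Syllabifying with onset maximization leaves /m/, /j/, /ʒ/, /s/ stranded (no codas are permitted; onsets are limited to one consonant).
Epenthesis after each stranded consonant: /m/ → /ma/, /j/ → /ja/, /ʒ/ → /ʒa/, /s/ → /sa/.

majaŋaxʊiaʒasa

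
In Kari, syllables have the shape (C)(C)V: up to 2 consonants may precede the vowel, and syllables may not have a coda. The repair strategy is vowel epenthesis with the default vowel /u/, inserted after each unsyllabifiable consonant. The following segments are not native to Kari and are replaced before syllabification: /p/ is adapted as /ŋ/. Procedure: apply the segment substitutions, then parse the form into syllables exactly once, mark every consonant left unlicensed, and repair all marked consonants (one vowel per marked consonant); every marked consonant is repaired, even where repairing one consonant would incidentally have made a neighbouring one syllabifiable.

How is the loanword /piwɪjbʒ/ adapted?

Substitution: /p/ → /ŋ/, giving /ŋiwɪjbʒ/.
Syllabifying with onset maximization leaves /j/, /b/, /ʒ/ stranded (no codas are permitted; onsets may contain at most 2 consonants).
Each unlicensed consonant becomes the onset of a new syllable: /j/ → /ju/, /b/ → /bu/, /ʒ/ → /ʒu/.

ŋiwɪjubuʒu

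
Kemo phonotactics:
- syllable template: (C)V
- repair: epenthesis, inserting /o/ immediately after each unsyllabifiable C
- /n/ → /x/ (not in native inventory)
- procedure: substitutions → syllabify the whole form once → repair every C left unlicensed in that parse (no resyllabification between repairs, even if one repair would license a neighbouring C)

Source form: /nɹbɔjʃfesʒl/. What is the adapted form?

xoɹobɔjoʃofesoʒolo

Substitution: /n/ → /x/, giving /xɹbɔjʃfesʒl/.
Under (C)V, the unsyllabifiable consonants are /x/, /ɹ/, /j/, /ʃ/, /s/, /ʒ/, /l/ (no codas are permitted; onsets are limited to one consonant).
Epenthesis after each stranded consonant: /x/ → /xo/, /ɹ/ → /ɹo/, /j/ → /jo/, /ʃ/ → /ʃo/, /s/ → /so/, /ʒ/ → /ʒo/, /l/ → /lo/.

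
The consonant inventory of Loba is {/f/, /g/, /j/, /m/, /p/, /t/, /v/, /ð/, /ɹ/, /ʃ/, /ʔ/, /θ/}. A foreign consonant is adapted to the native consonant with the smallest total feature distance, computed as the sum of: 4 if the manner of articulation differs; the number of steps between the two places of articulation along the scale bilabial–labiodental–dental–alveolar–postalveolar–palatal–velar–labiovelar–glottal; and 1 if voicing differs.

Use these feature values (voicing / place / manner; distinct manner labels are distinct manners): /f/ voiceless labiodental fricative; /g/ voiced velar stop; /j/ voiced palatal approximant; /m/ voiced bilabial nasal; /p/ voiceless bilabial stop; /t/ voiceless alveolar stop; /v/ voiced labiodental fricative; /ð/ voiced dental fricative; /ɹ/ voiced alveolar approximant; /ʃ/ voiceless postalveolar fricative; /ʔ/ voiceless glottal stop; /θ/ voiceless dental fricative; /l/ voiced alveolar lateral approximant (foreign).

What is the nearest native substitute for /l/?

/ɹ/ is closest: manner differs (lateral approximant→approximant, +4), place distance 0 (alveolar→alveolar), same voicing; total 4. Next closest is /t/ at distance 5.

ɹ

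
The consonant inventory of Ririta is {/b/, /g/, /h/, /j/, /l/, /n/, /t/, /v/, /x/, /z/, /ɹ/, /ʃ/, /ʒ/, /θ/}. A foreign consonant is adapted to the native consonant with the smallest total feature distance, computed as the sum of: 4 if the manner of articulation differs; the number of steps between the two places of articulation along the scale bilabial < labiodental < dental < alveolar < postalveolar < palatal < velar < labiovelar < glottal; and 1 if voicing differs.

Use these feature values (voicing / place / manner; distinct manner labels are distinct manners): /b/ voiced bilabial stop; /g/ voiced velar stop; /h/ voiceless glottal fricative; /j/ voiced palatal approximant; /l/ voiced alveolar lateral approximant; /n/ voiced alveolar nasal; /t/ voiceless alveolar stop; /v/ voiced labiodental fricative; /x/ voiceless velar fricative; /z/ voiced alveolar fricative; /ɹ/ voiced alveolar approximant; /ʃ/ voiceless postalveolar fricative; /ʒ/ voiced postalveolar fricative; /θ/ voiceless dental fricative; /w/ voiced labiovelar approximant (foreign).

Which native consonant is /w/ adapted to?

/j/ is closest: same manner (approximant), place distance 2 (labiovelar→palatal), same voicing; total 2. Next closest is /ɹ/ at distance 4.

j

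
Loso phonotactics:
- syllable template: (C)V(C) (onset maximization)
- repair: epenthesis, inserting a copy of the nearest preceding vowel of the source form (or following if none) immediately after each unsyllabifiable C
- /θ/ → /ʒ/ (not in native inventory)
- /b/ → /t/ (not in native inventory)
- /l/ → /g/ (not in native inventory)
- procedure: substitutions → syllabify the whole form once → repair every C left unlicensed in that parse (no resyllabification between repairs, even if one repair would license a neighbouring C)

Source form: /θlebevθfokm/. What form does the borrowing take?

ʒegetevʒefokmo

Substitution: /θ/ → /ʒ/, /l/ → /g/, /b/ → /t/, giving /ʒgetevʒfokm/.
Syllabifying with onset maximization leaves /ʒ/, /ʒ/, /m/ stranded (at most one coda consonant is licensed; onsets are limited to one consonant).
Epenthesis after each stranded consonant: /ʒ/ → /ʒe/, /ʒ/ → /ʒe/, /m/ → /mo/.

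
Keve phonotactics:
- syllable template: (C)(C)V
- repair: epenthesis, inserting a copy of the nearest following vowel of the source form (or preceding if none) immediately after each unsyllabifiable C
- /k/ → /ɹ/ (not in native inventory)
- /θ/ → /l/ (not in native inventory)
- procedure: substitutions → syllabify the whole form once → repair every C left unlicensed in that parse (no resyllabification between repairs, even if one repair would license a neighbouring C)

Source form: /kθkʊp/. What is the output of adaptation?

Substitution: /k/ → /ɹ/, /θ/ → /l/, giving /ɹlɹʊp/.
Under (C)(C)V, the unsyllabifiable consonants are /ɹ/, /p/ (no codas are permitted; onsets may contain at most 2 consonants).
Inserting the epenthetic vowel yields /ɹ/ → /ɹʊ/, /p/ → /pʊ/.

ɹʊlɹʊpʊ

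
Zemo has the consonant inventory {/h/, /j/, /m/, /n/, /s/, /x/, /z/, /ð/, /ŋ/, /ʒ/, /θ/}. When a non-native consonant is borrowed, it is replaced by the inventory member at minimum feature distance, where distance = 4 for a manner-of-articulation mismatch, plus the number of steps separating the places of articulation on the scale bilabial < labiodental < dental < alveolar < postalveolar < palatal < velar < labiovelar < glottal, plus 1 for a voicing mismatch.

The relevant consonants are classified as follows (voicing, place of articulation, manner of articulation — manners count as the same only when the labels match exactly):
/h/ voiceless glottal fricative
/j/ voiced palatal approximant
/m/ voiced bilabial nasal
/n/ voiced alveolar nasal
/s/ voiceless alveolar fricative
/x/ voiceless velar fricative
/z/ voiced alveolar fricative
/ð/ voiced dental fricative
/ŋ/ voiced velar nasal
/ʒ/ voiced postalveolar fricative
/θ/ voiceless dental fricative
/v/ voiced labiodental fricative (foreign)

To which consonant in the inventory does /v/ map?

/ð/ is closest: same manner (fricative), place distance 1 (labiodental→dental), same voicing; total 1. Next closest is /z/ at distance 2.

ð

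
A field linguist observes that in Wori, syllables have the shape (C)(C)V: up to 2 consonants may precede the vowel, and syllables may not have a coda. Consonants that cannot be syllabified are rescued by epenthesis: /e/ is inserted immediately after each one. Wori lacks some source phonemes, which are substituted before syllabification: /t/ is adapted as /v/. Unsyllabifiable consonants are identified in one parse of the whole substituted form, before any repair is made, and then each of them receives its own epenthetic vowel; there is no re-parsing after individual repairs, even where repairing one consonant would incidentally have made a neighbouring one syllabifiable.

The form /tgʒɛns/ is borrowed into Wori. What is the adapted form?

Substitution: /t/ → /v/, giving /vgʒɛns/.
Syllabifying with onset maximization leaves /v/, /n/, /s/ stranded (no codas are permitted; onsets may contain at most 2 consonants).
Epenthesis after each stranded consonant: /v/ → /ve/, /n/ → /ne/, /s/ → /se/.

vegʒɛnese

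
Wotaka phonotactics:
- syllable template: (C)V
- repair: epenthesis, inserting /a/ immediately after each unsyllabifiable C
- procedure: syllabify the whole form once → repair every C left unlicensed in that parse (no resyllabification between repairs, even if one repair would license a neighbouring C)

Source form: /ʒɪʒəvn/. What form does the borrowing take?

Syllabifying with onset maximization leaves /v/, /n/ stranded (no codas are permitted; onsets are limited to one consonant).
Each unlicensed consonant becomes the onset of a new syllable: /v/ → /va/, /n/ → /na/.

ʒɪʒəvana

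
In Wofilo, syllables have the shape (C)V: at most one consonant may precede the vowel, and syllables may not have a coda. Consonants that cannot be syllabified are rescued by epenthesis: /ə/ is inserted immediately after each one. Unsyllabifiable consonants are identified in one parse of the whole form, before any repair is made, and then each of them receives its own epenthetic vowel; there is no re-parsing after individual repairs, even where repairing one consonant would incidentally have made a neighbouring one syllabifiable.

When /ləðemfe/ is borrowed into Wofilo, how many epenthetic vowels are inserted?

1

The unsyllabifiable consonants are /m/; each receives one epenthetic vowel.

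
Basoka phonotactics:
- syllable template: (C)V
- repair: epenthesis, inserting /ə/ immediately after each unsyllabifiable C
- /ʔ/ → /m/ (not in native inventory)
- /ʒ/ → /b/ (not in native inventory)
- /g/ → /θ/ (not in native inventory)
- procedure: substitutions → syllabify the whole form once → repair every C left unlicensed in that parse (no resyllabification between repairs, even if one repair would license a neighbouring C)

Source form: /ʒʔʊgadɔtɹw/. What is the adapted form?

Substitution: /ʒ/ → /b/, /ʔ/ → /m/, /g/ → /θ/, giving /bmʊθadɔtɹw/.
Syllabifying with onset maximization leaves /b/, /t/, /ɹ/, /w/ stranded (no codas are permitted; onsets are limited to one consonant).
Inserting the epenthetic vowel yields /b/ → /bə/, /t/ → /tə/, /ɹ/ → /ɹə/, /w/ → /wə/.

bəmʊθadɔtəɹəwə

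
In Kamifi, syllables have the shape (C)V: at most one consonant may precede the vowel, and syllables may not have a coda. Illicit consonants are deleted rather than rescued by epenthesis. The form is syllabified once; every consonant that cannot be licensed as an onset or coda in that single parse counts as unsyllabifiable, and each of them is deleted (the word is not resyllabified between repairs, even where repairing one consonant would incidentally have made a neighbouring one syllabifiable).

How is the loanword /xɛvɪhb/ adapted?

xɛvɪ

The consonants /h/, /b/ cannot be parsed into a legal (C)V syllable (no codas are permitted; onsets are limited to one consonant).
Deleting the stranded consonants removes /h/, /b/.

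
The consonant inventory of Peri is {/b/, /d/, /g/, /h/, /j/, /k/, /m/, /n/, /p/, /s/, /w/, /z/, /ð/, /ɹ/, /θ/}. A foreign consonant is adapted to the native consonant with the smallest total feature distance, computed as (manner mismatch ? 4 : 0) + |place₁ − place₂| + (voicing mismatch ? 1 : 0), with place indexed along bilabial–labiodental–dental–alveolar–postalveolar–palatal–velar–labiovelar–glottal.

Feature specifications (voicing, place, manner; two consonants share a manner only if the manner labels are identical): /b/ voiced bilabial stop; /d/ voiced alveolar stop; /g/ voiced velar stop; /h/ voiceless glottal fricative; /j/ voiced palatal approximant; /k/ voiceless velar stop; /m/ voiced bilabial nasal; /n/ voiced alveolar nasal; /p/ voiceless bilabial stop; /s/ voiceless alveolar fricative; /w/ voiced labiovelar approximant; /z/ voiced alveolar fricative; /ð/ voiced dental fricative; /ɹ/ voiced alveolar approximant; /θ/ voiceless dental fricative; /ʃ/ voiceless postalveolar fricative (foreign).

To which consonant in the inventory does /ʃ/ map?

/s/ is closest: same manner (fricative), place distance 1 (postalveolar→alveolar), same voicing; total 1. Next closest is /z/ at distance 2.

s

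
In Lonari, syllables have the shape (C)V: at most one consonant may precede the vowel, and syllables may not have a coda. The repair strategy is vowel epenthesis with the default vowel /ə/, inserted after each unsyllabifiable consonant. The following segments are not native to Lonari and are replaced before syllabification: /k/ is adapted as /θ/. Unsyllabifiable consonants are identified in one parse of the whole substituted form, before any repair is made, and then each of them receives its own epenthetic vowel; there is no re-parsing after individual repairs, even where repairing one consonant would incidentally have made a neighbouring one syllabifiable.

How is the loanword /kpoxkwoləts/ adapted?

Substitution: /k/ → /θ/, giving /θpoxθwoləts/.
Syllabifying with onset maximization leaves /θ/, /x/, /θ/, /t/, /s/ stranded (no codas are permitted; onsets are limited to one consonant).
Epenthesis after each stranded consonant: /θ/ → /θə/, /x/ → /xə/, /θ/ → /θə/, /t/ → /tə/, /s/ → /sə/.

θəpoxəθəwolətəsə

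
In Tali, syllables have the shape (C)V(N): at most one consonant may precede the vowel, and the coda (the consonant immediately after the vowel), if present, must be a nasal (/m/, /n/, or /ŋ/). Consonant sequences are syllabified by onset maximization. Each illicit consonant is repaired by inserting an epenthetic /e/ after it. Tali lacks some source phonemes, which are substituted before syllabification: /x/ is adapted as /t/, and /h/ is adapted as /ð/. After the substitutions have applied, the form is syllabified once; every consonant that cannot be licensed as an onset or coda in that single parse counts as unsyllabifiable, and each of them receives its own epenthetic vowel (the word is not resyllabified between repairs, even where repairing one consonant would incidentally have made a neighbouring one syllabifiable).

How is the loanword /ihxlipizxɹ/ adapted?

iðetelipizeteɹe

Substitution: /h/ → /ð/, /x/ → /t/, giving /iðtlipiztɹ/.
Under (C)V(N), the unsyllabifiable consonants are /ð/, /t/, /z/, /t/, /ɹ/ (only a nasal (/m/, /n/, or /ŋ/) is licensed in coda position; onsets are limited to one consonant).
Epenthesis after each stranded consonant: /ð/ → /ðe/, /t/ → /te/, /z/ → /ze/, /t/ → /te/, /ɹ/ → /ɹe/.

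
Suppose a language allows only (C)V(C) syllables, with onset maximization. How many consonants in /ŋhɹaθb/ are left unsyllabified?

3

The consonants /ŋ/, /h/, /b/ cannot be parsed into a legal (C)V(C) syllable (at most one coda consonant is licensed; onsets are limited to one consonant).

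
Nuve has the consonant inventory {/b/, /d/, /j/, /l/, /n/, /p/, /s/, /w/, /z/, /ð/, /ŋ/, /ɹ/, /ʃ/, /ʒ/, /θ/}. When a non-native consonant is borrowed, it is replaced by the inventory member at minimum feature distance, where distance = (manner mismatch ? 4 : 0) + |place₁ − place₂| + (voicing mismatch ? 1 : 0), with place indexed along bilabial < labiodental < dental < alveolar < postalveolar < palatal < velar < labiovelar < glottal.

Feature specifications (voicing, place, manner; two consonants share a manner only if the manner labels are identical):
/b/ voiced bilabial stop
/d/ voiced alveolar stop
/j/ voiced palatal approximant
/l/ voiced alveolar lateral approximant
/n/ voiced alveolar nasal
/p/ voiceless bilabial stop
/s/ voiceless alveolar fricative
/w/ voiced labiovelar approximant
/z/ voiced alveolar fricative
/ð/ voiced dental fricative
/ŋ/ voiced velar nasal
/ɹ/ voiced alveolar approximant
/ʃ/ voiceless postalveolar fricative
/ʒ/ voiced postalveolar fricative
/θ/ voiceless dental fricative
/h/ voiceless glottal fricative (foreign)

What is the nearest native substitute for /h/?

/ʃ/ is closest: same manner (fricative), place distance 4 (glottal→postalveolar), same voicing; total 4. Next closest is /s/ at distance 5.

ʃ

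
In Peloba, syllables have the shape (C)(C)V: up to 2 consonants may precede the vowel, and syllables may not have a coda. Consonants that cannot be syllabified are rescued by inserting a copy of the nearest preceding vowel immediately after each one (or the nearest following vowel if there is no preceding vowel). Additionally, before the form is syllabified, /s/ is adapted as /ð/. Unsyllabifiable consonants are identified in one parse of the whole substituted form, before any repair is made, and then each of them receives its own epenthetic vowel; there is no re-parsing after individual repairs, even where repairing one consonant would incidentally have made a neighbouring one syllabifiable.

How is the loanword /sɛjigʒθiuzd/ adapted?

Substitution: /s/ → /ð/, giving /ðɛjigʒθiuzd/.
Under (C)(C)V, the unsyllabifiable consonants are /g/, /z/, /d/ (no codas are permitted; onsets may contain at most 2 consonants).
Inserting the epenthetic vowel yields /g/ → /gi/, /z/ → /zu/, /d/ → /du/.

ðɛjigiʒθiuzudu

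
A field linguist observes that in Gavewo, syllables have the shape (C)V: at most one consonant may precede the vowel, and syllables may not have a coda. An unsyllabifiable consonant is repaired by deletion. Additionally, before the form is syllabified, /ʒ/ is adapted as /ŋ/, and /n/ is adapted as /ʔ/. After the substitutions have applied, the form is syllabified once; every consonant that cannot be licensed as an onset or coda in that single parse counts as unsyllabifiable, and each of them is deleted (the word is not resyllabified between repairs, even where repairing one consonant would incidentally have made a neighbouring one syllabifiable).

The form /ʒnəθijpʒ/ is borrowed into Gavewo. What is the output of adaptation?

Substitution: /ʒ/ → /ŋ/, /n/ → /ʔ/, giving /ŋʔəθijpŋ/.
The consonants /ŋ/, /j/, /p/, /ŋ/ cannot be parsed into a legal (C)V syllable (no codas are permitted; onsets are limited to one consonant).
Each unlicensed consonant is deleted: /ŋ/, /j/, /p/, /ŋ/.

ʔəθi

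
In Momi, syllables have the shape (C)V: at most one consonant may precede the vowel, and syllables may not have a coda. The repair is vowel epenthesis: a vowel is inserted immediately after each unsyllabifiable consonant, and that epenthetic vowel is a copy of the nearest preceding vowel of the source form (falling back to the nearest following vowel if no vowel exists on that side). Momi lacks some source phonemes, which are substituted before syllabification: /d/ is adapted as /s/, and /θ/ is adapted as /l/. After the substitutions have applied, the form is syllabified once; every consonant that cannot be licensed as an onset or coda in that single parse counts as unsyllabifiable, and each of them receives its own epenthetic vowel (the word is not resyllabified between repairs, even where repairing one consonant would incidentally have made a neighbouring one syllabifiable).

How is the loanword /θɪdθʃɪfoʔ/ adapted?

Substitution: /θ/ → /l/, /d/ → /s/, giving /lɪslʃɪfoʔ/.
Under (C)V, the unsyllabifiable consonants are /s/, /l/, /ʔ/ (no codas are permitted; onsets are limited to one consonant).
Inserting the epenthetic vowel yields /s/ → /sɪ/, /l/ → /lɪ/, /ʔ/ → /ʔo/.

lɪsɪlɪʃɪfoʔo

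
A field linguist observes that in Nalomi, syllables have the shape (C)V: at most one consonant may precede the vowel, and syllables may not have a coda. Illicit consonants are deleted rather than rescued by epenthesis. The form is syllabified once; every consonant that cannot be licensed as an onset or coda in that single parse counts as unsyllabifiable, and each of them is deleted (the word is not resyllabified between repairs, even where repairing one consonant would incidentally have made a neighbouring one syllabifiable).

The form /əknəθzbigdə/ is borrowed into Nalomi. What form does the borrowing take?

The consonants /k/, /θ/, /z/, /g/ cannot be parsed into a legal (C)V syllable (no codas are permitted; onsets are limited to one consonant).
Deleting the stranded consonants removes /k/, /θ/, /z/, /g/.

ənəbidə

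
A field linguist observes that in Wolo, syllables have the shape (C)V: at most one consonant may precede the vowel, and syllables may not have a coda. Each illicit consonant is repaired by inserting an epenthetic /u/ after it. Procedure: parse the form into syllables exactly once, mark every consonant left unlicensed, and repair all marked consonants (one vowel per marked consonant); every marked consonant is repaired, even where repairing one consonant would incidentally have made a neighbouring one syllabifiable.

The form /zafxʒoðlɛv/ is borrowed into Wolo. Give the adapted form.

The consonants /f/, /x/, /ð/, /v/ cannot be parsed into a legal (C)V syllable (no codas are permitted; onsets are limited to one consonant).
Epenthesis after each stranded consonant: /f/ → /fu/, /x/ → /xu/, /ð/ → /ðu/, /v/ → /vu/.

zafuxuʒoðulɛvu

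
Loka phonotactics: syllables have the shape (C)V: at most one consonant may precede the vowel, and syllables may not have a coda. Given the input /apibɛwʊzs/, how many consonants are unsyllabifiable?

The consonants /z/, /s/ cannot be parsed into a legal (C)V syllable (no codas are permitted; onsets are limited to one consonant).

2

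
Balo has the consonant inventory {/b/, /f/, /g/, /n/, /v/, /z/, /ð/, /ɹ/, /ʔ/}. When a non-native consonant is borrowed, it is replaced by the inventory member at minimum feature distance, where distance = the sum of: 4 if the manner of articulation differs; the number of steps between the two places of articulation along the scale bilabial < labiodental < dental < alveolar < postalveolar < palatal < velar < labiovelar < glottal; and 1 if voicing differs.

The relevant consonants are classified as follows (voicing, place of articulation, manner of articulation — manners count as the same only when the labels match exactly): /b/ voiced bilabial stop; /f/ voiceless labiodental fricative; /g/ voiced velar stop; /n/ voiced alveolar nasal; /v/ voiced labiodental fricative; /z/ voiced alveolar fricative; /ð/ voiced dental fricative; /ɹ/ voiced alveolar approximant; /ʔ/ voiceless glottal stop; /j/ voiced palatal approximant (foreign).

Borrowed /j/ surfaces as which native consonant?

/ɹ/ is closest: same manner (approximant), place distance 2 (palatal→alveolar), same voicing; total 2. Next closest is /g/ at distance 5.

ɹ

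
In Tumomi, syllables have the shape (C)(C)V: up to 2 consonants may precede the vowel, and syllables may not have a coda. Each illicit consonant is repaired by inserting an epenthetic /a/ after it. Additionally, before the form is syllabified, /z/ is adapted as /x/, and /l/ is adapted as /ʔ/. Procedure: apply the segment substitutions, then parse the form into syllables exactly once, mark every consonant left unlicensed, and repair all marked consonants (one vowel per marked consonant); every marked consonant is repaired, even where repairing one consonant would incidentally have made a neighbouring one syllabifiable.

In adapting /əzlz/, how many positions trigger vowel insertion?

After substitution the input is /əxʔx/.
The unsyllabifiable consonants are /x/, /ʔ/, /x/; each receives one epenthetic vowel.

3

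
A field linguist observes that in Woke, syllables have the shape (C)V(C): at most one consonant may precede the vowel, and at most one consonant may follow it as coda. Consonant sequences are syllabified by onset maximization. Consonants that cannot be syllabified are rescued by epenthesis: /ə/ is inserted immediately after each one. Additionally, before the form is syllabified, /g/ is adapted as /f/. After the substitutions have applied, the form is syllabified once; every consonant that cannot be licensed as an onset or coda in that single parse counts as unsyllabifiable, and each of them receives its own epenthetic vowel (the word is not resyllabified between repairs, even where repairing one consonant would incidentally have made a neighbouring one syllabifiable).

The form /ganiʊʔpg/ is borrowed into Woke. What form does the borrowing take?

Substitution: /g/ → /f/, giving /faniʊʔpf/.
The consonants /p/, /f/ cannot be parsed into a legal (C)V(C) syllable (at most one coda consonant is licensed; onsets are limited to one consonant).
Each unlicensed consonant becomes the onset of a new syllable: /p/ → /pə/, /f/ → /fə/.

faniʊʔpəfə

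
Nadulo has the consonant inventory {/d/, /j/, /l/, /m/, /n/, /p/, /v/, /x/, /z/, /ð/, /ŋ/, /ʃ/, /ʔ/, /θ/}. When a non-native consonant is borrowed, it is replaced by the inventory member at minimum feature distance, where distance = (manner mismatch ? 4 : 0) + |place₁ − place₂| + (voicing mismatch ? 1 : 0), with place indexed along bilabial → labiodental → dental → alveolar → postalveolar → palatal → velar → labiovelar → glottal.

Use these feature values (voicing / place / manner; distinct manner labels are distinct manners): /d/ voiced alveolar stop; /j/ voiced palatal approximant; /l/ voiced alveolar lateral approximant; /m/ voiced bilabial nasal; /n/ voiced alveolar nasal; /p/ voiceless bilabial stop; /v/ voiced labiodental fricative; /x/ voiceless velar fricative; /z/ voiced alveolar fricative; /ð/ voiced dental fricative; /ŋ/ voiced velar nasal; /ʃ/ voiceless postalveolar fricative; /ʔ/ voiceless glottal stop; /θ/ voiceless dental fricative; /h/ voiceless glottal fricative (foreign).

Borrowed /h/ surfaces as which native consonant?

/x/ is closest: same manner (fricative), place distance 2 (glottal→velar), same voicing; total 2. Next closest is /ʃ/ at distance 4.

x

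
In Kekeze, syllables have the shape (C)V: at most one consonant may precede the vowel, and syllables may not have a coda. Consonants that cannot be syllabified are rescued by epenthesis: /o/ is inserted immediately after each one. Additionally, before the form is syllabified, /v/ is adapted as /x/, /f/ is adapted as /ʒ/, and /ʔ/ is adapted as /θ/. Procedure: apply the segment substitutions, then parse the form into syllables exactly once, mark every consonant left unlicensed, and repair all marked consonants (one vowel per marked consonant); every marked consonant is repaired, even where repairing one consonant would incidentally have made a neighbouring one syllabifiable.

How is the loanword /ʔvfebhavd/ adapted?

θoxoʒebohaxodo

Substitution: /ʔ/ → /θ/, /v/ → /x/, /f/ → /ʒ/, giving /θxʒebhaxd/.
The consonants /θ/, /x/, /b/, /x/, /d/ cannot be parsed into a legal (C)V syllable (no codas are permitted; onsets are limited to one consonant).
Each unlicensed consonant becomes the onset of a new syllable: /θ/ → /θo/, /x/ → /xo/, /b/ → /bo/, /x/ → /xo/, /d/ → /do/.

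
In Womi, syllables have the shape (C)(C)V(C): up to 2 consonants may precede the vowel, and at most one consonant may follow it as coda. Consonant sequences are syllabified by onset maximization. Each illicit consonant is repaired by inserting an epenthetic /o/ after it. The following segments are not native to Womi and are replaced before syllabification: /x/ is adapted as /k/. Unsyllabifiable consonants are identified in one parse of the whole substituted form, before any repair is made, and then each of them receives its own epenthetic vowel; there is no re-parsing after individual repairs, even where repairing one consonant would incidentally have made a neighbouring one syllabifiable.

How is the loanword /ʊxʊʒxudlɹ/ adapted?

Substitution: /x/ → /k/, giving /ʊkʊʒkudlɹ/.
The consonants /l/, /ɹ/ cannot be parsed into a legal (C)(C)V(C) syllable (at most one coda consonant is licensed; onsets may contain at most 2 consonants).
Epenthesis after each stranded consonant: /l/ → /lo/, /ɹ/ → /ɹo/.

ʊkʊʒkudloɹo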